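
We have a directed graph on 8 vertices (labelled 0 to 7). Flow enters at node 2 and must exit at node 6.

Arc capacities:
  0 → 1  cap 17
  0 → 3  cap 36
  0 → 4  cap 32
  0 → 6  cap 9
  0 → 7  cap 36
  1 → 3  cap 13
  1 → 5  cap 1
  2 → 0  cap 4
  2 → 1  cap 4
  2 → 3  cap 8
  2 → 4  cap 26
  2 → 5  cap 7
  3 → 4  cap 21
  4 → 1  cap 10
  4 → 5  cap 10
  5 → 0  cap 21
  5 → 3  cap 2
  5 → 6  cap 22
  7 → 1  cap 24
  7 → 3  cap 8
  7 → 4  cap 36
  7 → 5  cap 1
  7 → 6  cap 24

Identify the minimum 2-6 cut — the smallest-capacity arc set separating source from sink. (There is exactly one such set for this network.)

Min-cut arcs: {(1,5), (2,0), (2,5), (4,5)} (total capacity 22)

augment #1: 2→0→6 push 4
augment #2: 2→5→6 push 7
augment #3: 2→1→5→6 push 1
augment #4: 2→4→5→6 push 10
max flow = 22; residual-reachable set from 2 gives S-side
cut edges (S→T): {(1,5), (2,0), (2,5), (4,5)} total cap 22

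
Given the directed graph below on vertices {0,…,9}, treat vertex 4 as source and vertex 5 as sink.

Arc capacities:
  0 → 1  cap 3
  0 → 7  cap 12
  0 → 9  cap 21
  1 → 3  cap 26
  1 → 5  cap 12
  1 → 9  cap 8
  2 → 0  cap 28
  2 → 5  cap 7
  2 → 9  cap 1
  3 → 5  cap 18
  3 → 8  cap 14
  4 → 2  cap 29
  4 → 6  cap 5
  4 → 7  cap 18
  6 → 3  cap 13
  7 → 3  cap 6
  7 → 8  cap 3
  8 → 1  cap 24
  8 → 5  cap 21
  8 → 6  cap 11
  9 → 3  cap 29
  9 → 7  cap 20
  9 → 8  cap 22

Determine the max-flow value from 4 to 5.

augment #1: 4→2→5 bottleneck 7, total now 7
augment #2: 4→6→3→5 bottleneck 5, total now 12
augment #3: 4→7→3→5 bottleneck 6, total now 18
augment #4: 4→7→8→5 bottleneck 3, total now 21
augment #5: 4→2→0→1→5 bottleneck 3, total now 24
augment #6: 4→2→9→3→5 bottleneck 1, total now 25
augment #7: 4→2→0→9→3→5 bottleneck 6, total now 31
augment #8: 4→2→0→9→8→5 bottleneck 12, total now 43

Maximum flow value: 43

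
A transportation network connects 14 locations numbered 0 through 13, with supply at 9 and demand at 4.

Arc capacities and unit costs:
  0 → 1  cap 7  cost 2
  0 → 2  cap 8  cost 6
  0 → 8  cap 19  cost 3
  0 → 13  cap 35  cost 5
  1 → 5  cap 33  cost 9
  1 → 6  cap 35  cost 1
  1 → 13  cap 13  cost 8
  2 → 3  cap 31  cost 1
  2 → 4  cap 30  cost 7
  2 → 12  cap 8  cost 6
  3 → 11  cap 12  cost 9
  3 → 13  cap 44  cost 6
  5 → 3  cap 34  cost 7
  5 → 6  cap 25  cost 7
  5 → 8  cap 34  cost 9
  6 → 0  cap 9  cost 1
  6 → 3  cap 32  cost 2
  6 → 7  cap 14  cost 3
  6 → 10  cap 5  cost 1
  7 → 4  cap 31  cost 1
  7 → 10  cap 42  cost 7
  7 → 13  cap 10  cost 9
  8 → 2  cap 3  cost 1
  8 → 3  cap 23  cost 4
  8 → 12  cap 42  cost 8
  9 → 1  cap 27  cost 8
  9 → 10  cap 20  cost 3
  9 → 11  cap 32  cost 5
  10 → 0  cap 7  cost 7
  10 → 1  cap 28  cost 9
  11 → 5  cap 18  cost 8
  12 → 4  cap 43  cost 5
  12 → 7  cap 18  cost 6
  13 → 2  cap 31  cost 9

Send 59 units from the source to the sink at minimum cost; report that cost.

shortest-cost path #1: 9→1→6→7→4 push 14 @ unit cost 13 (adds 182)
shortest-cost path #2: 9→10→0→8→2→4 push 3 @ unit cost 21 (adds 63)
shortest-cost path #3: 9→10→0→2→4 push 4 @ unit cost 23 (adds 92)
shortest-cost path #4: 9→1→6→0→2→4 push 4 @ unit cost 23 (adds 92)
shortest-cost path #5: 9→1→6→0→8→12→4 push 5 @ unit cost 26 (adds 130)
shortest-cost path #6: 9→1→13→2→4 push 4 @ unit cost 32 (adds 128)
shortest-cost path #7: 9→11→5→8→12→4 push 18 @ unit cost 35 (adds 630)
shortest-cost path #8: 9→10→1→13→2→4 push 7 @ unit cost 36 (adds 252)
total cost = 1569

Minimum cost for 59 units: 1569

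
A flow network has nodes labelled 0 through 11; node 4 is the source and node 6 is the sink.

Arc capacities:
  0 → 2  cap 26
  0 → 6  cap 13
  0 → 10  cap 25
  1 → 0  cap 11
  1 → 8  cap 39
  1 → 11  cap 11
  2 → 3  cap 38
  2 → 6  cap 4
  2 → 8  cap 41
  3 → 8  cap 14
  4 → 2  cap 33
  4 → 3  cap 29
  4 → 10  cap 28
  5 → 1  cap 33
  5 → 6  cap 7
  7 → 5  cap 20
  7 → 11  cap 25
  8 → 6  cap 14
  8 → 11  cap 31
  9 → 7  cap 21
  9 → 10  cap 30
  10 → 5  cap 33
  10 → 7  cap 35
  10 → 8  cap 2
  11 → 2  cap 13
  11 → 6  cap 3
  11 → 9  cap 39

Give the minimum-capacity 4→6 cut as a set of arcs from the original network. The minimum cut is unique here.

Min-cut arcs: {(1,0), (2,6), (5,6), (8,6), (11,6)} (total capacity 39)

augment #1: 4→2→6 push 4
augment #2: 4→2→8→6 push 14
augment #3: 4→10→5→6 push 7
augment #4: 4→2→8→11→6 push 3
augment #5: 4→10→5→1→0→6 push 11
max flow = 39; residual-reachable set from 4 gives S-side
cut edges (S→T): {(1,0), (2,6), (5,6), (8,6), (11,6)} total cap 39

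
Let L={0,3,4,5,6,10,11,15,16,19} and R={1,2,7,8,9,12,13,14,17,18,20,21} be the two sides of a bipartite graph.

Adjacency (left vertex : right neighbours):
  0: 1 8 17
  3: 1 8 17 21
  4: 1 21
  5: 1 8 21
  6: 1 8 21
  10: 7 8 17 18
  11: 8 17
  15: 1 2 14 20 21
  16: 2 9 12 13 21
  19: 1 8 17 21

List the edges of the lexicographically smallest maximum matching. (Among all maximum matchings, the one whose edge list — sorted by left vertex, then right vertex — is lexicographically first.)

|M| = 7 (so the lex-smallest maximum matching has 7 edges)
process left vertices in ascending order; for each, take the smallest-labelled available neighbour that still permits 7 edges overall, or leave it unmatched if none does
lex-smallest matching: {0-1, 3-8, 4-21, 10-7, 11-17, 15-2, 16-9}

Lex-smallest maximum matching: {(0,1), (3,8), (4,21), (10,7), (11,17), (15,2), (16,9)}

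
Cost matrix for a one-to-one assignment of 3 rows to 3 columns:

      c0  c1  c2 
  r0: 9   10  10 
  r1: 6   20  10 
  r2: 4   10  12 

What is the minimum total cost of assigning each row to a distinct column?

optimal assignment: row0→col1 (cost 10), row1→col2 (cost 10), row2→col0 (cost 4)
total = 10 + 10 + 4 = 24

Minimum assignment cost: 24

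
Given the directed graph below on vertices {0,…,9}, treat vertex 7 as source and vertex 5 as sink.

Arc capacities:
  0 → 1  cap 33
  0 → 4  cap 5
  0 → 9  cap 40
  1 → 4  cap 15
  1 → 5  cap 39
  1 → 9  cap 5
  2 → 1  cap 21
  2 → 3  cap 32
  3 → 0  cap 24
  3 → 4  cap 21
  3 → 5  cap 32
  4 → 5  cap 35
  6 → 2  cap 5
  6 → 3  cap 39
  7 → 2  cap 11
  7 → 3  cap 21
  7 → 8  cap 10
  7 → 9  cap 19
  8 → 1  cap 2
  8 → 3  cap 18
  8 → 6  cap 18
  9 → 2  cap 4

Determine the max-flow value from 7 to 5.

augment #1: 7→3→5 bottleneck 21, total now 21
augment #2: 7→2→1→5 bottleneck 11, total now 32
augment #3: 7→8→1→5 bottleneck 2, total now 34
augment #4: 7→8→3→5 bottleneck 8, total now 42
augment #5: 7→9→2→1→5 bottleneck 4, total now 46

Maximum flow value: 46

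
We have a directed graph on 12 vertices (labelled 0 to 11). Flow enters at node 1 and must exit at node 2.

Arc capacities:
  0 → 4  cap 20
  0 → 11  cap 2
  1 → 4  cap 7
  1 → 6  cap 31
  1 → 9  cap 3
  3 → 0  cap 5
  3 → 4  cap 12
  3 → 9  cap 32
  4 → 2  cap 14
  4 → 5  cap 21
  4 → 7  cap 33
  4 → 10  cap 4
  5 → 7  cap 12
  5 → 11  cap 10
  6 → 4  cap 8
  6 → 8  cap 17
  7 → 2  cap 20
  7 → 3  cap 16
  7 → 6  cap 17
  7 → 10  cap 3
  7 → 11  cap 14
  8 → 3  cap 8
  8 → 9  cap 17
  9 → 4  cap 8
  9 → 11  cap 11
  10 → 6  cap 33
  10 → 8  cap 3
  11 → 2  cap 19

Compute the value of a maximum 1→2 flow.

Maximum flow value: 35

augment #1: 1→4→2 bottleneck 7, total now 7
augment #2: 1→6→4→2 bottleneck 7, total now 14
augment #3: 1→9→11→2 bottleneck 3, total now 17
augment #4: 1→6→4→7→2 bottleneck 1, total now 18
augment #5: 1→6→8→9→11→2 bottleneck 8, total now 26
augment #6: 1→6→8→3→0→11→2 bottleneck 2, total now 28
augment #7: 1→6→8→3→4→7→2 bottleneck 6, total now 34
augment #8: 1→6→8→9→4→7→2 bottleneck 1, total now 35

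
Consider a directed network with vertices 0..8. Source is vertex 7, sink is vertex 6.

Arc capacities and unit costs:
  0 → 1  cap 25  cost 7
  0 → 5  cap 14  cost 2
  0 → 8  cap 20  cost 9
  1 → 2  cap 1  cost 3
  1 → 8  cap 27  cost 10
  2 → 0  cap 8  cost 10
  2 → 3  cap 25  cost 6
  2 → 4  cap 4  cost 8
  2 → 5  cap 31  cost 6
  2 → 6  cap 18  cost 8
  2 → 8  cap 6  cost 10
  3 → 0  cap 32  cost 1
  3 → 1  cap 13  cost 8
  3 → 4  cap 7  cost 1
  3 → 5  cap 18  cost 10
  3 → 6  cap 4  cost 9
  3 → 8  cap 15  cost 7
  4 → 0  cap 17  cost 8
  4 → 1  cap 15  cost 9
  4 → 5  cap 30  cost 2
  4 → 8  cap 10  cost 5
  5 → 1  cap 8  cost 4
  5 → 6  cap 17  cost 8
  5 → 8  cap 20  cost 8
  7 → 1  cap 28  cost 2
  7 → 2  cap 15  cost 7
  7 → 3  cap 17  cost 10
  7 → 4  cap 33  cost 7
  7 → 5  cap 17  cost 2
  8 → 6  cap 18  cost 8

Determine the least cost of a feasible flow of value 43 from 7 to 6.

Minimum cost for 43 units: 604

shortest-cost path #1: 7→5→6 push 17 @ unit cost 10 (adds 170)
shortest-cost path #2: 7→1→2→6 push 1 @ unit cost 13 (adds 13)
shortest-cost path #3: 7→2→6 push 15 @ unit cost 15 (adds 225)
shortest-cost path #4: 7→3→6 push 4 @ unit cost 19 (adds 76)
shortest-cost path #5: 7→1→8→6 push 6 @ unit cost 20 (adds 120)
total cost = 604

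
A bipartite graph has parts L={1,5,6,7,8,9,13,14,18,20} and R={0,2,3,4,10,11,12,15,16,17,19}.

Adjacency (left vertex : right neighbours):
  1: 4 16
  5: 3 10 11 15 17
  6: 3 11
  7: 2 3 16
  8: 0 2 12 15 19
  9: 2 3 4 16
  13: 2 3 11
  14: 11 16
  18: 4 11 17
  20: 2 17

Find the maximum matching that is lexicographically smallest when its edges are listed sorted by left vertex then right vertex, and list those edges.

Lex-smallest maximum matching: {(1,4), (5,10), (6,3), (7,2), (8,0), (9,16), (13,11), (18,17)}

|M| = 8 (so the lex-smallest maximum matching has 8 edges)
process left vertices in ascending order; for each, take the smallest-labelled available neighbour that still permits 8 edges overall, or leave it unmatched if none does
lex-smallest matching: {1-4, 5-10, 6-3, 7-2, 8-0, 9-16, 13-11, 18-17}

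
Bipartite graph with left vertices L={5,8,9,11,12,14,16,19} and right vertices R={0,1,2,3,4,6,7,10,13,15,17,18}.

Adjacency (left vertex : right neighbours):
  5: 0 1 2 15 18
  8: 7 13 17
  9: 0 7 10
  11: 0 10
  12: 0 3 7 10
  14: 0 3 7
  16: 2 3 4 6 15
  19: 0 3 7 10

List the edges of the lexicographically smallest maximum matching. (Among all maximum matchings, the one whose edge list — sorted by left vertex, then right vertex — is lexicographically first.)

Lex-smallest maximum matching: {(5,1), (8,13), (9,0), (11,10), (12,3), (14,7), (16,2)}

|M| = 7 (so the lex-smallest maximum matching has 7 edges)
process left vertices in ascending order; for each, take the smallest-labelled available neighbour that still permits 7 edges overall, or leave it unmatched if none does
lex-smallest matching: {5-1, 8-13, 9-0, 11-10, 12-3, 14-7, 16-2}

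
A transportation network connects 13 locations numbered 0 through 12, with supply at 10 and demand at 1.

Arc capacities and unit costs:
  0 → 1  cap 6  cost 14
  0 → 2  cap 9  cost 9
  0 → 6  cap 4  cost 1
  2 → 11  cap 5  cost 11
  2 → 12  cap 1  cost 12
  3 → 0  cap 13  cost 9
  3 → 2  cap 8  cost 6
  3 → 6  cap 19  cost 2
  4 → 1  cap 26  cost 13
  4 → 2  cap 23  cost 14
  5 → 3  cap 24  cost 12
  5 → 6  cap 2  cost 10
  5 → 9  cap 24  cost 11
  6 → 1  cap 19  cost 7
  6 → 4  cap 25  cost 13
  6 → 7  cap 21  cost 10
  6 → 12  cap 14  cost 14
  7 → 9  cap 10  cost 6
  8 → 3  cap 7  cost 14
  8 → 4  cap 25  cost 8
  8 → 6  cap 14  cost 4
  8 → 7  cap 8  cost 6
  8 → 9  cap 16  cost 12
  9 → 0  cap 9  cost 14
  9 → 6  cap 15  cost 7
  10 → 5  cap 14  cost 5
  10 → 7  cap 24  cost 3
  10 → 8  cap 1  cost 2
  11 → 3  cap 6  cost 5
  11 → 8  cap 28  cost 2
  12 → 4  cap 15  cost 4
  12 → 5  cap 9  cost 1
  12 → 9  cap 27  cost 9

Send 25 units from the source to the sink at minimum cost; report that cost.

Minimum cost for 25 units: 679

shortest-cost path #1: 10→8→6→1 push 1 @ unit cost 13 (adds 13)
shortest-cost path #2: 10→5→6→1 push 2 @ unit cost 22 (adds 44)
shortest-cost path #3: 10→7→9→6→1 push 10 @ unit cost 23 (adds 230)
shortest-cost path #4: 10→5→3→6→1 push 6 @ unit cost 26 (adds 156)
shortest-cost path #5: 10→5→3→6→8→4→1 push 1 @ unit cost 36 (adds 36)
shortest-cost path #6: 10→5→3→0→1 push 5 @ unit cost 40 (adds 200)
total cost = 679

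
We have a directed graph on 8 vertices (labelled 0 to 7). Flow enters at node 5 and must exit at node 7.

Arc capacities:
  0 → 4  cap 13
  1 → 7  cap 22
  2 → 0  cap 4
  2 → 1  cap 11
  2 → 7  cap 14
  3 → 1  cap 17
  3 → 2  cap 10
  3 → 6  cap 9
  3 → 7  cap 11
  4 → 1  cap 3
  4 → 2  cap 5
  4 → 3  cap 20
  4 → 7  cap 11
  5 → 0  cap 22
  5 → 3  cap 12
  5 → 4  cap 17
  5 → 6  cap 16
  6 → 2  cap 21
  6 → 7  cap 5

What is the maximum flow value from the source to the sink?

Maximum flow value: 58

augment #1: 5→3→7 bottleneck 11, total now 11
augment #2: 5→4→7 bottleneck 11, total now 22
augment #3: 5→6→7 bottleneck 5, total now 27
augment #4: 5→3→1→7 bottleneck 1, total now 28
augment #5: 5→4→1→7 bottleneck 3, total now 31
augment #6: 5→4→2→7 bottleneck 3, total now 34
augment #7: 5→6→2→7 bottleneck 11, total now 45
augment #8: 5→0→4→2→1→7 bottleneck 2, total now 47
augment #9: 5→0→4→3→1→7 bottleneck 11, total now 58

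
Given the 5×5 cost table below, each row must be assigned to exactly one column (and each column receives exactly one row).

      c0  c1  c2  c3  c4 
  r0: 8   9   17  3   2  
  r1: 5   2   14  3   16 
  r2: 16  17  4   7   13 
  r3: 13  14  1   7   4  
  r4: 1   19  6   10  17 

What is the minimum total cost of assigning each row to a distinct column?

Minimum assignment cost: 13

optimal assignment: row0→col4 (cost 2), row1→col1 (cost 2), row2→col3 (cost 7), row3→col2 (cost 1), row4→col0 (cost 1)
total = 2 + 2 + 7 + 1 + 1 = 13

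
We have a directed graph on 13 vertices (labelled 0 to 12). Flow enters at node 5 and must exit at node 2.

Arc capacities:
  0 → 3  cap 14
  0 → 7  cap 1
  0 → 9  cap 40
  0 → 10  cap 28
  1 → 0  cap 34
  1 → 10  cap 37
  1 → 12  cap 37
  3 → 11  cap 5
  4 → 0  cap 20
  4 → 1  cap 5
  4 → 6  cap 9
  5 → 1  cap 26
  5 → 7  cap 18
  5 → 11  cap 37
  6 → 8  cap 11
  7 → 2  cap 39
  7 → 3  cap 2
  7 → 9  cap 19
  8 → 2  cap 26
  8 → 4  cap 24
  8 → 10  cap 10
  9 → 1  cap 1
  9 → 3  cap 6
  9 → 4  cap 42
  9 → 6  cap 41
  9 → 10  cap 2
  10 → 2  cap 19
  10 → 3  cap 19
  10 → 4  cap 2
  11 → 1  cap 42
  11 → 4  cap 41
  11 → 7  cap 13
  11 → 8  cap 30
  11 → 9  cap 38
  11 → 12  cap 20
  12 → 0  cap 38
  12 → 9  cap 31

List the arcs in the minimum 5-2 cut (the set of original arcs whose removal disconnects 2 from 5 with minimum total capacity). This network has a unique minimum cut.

augment #1: 5→7→2 push 18
augment #2: 5→1→10→2 push 19
augment #3: 5→11→7→2 push 13
augment #4: 5→11→8→2 push 24
augment #5: 5→1→0→7→2 push 1
augment #6: 5→1→0→3→11→8→2 push 2
max flow = 77; residual-reachable set from 5 gives S-side
cut edges (S→T): {(0,7), (5,7), (8,2), (10,2), (11,7)} total cap 77

Min-cut arcs: {(0,7), (5,7), (8,2), (10,2), (11,7)} (total capacity 77)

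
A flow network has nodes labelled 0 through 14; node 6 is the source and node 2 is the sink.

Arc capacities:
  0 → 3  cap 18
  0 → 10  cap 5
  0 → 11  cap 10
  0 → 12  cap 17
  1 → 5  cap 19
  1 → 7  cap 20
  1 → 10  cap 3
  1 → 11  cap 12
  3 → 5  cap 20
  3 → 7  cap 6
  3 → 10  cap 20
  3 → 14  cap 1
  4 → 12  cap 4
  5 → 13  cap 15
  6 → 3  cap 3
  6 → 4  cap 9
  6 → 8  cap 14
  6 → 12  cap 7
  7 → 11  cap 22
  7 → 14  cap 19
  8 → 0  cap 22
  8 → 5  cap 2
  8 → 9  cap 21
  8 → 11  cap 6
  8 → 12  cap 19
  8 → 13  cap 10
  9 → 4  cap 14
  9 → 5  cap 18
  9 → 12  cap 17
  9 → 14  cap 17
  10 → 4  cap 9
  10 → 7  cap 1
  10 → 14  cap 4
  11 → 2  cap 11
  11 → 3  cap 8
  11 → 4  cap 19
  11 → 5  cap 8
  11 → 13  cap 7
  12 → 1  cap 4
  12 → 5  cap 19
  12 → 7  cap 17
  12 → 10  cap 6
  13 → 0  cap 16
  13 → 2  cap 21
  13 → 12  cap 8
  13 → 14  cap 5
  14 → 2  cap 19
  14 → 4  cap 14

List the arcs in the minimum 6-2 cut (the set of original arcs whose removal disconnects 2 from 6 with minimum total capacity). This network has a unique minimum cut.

augment #1: 6→3→14→2 push 1
augment #2: 6→8→11→2 push 6
augment #3: 6→8→13→2 push 8
augment #4: 6→3→5→13→2 push 2
augment #5: 6→12→1→11→2 push 4
augment #6: 6→12→5→13→2 push 3
augment #7: 6→4→12→5→13→2 push 4
max flow = 28; residual-reachable set from 6 gives S-side
cut edges (S→T): {(4,12), (6,3), (6,8), (6,12)} total cap 28

Min-cut arcs: {(4,12), (6,3), (6,8), (6,12)} (total capacity 28)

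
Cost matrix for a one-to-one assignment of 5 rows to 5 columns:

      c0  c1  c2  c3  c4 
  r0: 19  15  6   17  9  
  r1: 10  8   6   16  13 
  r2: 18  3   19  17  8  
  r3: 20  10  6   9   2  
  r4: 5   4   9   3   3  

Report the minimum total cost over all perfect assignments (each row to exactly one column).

optimal assignment: row0→col2 (cost 6), row1→col0 (cost 10), row2→col1 (cost 3), row3→col4 (cost 2), row4→col3 (cost 3)
total = 6 + 10 + 3 + 2 + 3 = 24

Minimum assignment cost: 24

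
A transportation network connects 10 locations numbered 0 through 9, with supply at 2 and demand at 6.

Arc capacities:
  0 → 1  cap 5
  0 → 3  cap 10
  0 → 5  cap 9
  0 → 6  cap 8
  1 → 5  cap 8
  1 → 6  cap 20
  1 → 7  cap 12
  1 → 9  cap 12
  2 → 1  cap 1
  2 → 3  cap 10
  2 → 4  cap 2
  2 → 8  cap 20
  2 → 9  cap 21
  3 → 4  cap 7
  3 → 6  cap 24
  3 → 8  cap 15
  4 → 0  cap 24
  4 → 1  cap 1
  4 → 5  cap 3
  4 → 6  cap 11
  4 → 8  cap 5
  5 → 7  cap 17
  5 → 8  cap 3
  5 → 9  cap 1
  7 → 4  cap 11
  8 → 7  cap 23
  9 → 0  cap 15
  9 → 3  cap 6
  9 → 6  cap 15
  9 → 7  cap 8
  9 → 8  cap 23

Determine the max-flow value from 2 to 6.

Maximum flow value: 45

augment #1: 2→1→6 bottleneck 1, total now 1
augment #2: 2→3→6 bottleneck 10, total now 11
augment #3: 2→4→6 bottleneck 2, total now 13
augment #4: 2→9→6 bottleneck 15, total now 28
augment #5: 2→9→0→6 bottleneck 6, total now 34
augment #6: 2→8→7→4→6 bottleneck 9, total now 43
augment #7: 2→8→7→4→0→6 bottleneck 2, total now 45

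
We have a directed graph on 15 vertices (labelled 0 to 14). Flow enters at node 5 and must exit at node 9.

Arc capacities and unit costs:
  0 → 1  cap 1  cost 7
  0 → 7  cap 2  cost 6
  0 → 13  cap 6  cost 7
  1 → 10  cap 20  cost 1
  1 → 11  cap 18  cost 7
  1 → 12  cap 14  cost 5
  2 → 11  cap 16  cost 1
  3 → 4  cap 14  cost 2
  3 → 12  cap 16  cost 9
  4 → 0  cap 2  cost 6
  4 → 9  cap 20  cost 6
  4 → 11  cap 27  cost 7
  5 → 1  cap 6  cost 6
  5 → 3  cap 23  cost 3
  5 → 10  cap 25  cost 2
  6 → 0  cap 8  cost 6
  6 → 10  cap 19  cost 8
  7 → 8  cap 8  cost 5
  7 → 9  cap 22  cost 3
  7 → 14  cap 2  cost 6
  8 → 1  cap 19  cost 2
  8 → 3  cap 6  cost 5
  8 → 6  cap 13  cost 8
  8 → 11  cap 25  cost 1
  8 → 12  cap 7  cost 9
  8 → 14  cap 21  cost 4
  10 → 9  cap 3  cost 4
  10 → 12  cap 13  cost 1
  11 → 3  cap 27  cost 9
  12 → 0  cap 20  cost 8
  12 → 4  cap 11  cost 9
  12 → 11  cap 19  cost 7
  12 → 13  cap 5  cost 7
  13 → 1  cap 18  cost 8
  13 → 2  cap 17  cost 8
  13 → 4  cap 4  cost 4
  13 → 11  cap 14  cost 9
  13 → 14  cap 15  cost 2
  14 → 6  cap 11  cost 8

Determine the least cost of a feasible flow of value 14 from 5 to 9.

shortest-cost path #1: 5→10→9 push 3 @ unit cost 6 (adds 18)
shortest-cost path #2: 5→3→4→9 push 11 @ unit cost 11 (adds 121)
total cost = 139

Minimum cost for 14 units: 139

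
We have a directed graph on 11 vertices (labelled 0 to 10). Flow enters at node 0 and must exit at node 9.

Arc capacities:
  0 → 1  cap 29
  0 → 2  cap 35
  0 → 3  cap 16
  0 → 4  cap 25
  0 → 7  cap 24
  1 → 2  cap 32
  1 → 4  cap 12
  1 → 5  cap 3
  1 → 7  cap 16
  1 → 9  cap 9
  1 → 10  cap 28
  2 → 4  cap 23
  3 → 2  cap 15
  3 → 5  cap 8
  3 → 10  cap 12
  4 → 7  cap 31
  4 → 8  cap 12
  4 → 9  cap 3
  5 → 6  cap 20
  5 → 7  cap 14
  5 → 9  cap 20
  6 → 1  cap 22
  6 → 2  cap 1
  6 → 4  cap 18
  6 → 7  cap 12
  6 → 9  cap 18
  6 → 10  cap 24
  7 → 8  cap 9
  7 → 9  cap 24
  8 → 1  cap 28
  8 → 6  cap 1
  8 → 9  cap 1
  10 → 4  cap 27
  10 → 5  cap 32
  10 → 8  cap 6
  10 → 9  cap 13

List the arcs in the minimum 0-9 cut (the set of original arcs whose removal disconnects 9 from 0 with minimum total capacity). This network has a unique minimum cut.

Min-cut arcs: {(0,3), (1,5), (1,9), (1,10), (4,9), (7,9), (8,6), (8,9)} (total capacity 85)

augment #1: 0→1→9 push 9
augment #2: 0→4→9 push 3
augment #3: 0→7→9 push 24
augment #4: 0→1→5→9 push 3
augment #5: 0→1→10→9 push 13
augment #6: 0→3→5→9 push 8
augment #7: 0→4→8→9 push 1
augment #8: 0→1→10→5→9 push 4
augment #9: 0→3→10→5→9 push 5
augment #10: 0→4→8→6→9 push 1
augment #11: 0→3→10→5→6→9 push 3
augment #12: 0→4→8→1→10→5→6→9 push 10
augment #13: 0→4→7→8→1→10→5→6→9 push 1
max flow = 85; residual-reachable set from 0 gives S-side
cut edges (S→T): {(0,3), (1,5), (1,9), (1,10), (4,9), (7,9), (8,6), (8,9)} total cap 85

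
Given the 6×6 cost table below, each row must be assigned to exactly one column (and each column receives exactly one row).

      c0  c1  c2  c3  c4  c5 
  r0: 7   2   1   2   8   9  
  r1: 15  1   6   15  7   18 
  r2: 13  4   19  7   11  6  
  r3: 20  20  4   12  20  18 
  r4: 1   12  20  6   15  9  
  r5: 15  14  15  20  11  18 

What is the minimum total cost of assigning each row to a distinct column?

optimal assignment: row0→col3 (cost 2), row1→col1 (cost 1), row2→col5 (cost 6), row3→col2 (cost 4), row4→col0 (cost 1), row5→col4 (cost 11)
total = 2 + 1 + 6 + 4 + 1 + 11 = 25

Minimum assignment cost: 25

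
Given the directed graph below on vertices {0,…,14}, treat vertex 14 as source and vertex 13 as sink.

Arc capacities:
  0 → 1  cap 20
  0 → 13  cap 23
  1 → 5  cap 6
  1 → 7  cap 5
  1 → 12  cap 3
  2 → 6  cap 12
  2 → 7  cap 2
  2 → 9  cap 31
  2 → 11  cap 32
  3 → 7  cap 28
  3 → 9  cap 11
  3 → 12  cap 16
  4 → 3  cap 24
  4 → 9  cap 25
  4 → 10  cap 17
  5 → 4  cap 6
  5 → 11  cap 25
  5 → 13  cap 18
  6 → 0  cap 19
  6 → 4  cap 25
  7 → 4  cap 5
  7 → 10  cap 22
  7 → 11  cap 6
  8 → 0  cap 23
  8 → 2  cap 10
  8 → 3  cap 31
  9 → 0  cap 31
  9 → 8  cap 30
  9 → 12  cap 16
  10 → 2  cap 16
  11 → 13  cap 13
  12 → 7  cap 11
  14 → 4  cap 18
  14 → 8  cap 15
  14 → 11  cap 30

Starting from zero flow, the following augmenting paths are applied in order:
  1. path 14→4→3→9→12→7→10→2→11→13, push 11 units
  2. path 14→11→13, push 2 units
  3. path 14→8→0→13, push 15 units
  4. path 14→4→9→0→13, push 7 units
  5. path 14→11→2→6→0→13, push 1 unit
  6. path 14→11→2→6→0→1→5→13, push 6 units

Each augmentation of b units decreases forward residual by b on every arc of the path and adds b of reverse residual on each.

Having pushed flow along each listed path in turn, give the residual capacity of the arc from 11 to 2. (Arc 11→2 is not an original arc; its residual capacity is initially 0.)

after path 1 (14→4→3→9→12→7→10→2→11→13, push 11): res(11,2)=11
after path 2 (14→11→13, push 2): res(11,2)=11
after path 3 (14→8→0→13, push 15): res(11,2)=11
after path 4 (14→4→9→0→13, push 7): res(11,2)=11
after path 5 (14→11→2→6→0→13, push 1): res(11,2)=10
after path 6 (14→11→2→6→0→1→5→13, push 6): res(11,2)=4

Residual capacity of (11,2): 4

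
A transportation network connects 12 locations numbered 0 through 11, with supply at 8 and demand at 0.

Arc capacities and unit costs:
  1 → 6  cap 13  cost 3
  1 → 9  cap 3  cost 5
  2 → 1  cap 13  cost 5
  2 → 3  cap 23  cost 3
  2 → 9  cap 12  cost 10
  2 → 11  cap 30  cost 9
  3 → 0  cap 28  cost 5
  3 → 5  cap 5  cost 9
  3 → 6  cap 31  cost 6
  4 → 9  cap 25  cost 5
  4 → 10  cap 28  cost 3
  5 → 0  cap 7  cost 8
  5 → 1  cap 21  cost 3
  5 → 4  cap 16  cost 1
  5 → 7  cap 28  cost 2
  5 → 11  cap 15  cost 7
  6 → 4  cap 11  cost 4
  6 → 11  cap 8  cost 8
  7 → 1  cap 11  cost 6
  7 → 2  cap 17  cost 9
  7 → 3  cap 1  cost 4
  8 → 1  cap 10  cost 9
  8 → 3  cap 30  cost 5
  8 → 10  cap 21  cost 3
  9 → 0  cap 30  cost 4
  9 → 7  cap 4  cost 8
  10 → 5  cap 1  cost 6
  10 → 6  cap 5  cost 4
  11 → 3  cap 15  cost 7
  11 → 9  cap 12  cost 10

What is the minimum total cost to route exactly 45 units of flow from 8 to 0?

Minimum cost for 45 units: 645

shortest-cost path #1: 8→3→0 push 28 @ unit cost 10 (adds 280)
shortest-cost path #2: 8→10→5→0 push 1 @ unit cost 17 (adds 17)
shortest-cost path #3: 8→1→9→0 push 3 @ unit cost 18 (adds 54)
shortest-cost path #4: 8→10→6→4→9→0 push 5 @ unit cost 20 (adds 100)
shortest-cost path #5: 8→3→5→0 push 2 @ unit cost 22 (adds 44)
shortest-cost path #6: 8→1→6→4→9→0 push 6 @ unit cost 25 (adds 150)
total cost = 645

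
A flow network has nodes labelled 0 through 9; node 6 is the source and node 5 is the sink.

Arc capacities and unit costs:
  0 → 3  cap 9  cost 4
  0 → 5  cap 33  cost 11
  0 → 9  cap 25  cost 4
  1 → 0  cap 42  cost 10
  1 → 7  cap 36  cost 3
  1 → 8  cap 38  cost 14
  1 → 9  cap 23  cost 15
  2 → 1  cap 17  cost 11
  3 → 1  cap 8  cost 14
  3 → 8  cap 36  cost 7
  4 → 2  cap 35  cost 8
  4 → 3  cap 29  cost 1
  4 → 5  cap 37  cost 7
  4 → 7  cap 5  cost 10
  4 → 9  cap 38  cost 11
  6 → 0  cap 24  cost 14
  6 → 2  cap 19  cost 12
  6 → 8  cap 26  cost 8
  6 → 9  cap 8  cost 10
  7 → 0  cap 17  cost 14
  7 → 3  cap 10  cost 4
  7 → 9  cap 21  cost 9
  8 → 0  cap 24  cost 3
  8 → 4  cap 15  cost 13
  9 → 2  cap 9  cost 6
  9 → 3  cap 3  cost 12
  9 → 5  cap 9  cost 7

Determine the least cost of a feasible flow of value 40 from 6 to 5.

Minimum cost for 40 units: 864

shortest-cost path #1: 6→9→5 push 8 @ unit cost 17 (adds 136)
shortest-cost path #2: 6→8→0→5 push 24 @ unit cost 22 (adds 528)
shortest-cost path #3: 6→0→5 push 8 @ unit cost 25 (adds 200)
total cost = 864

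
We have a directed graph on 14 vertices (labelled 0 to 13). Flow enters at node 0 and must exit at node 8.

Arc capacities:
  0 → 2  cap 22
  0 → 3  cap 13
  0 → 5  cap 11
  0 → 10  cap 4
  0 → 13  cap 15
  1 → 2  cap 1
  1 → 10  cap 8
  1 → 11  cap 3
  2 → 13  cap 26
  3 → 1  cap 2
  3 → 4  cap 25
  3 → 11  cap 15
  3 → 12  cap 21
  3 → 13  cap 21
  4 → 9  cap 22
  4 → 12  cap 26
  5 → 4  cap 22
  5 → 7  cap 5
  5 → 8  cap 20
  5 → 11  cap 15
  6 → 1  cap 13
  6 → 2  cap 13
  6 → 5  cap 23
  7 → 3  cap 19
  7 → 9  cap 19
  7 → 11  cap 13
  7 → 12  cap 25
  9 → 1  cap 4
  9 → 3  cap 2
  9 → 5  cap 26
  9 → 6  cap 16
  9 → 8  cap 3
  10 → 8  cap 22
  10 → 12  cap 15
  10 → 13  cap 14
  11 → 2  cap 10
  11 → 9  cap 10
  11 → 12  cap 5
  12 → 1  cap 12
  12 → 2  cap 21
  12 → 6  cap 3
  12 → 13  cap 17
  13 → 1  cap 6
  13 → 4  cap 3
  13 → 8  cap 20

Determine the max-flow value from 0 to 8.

augment #1: 0→5→8 bottleneck 11, total now 11
augment #2: 0→10→8 bottleneck 4, total now 15
augment #3: 0→13→8 bottleneck 15, total now 30
augment #4: 0→2→13→8 bottleneck 5, total now 35
augment #5: 0→3→1→10→8 bottleneck 2, total now 37
augment #6: 0→3→4→9→8 bottleneck 3, total now 40
augment #7: 0→2→13→1→10→8 bottleneck 6, total now 46
augment #8: 0→3→4→9→5→8 bottleneck 8, total now 54
augment #9: 0→2→13→4→9→5→8 bottleneck 1, total now 55

Maximum flow value: 55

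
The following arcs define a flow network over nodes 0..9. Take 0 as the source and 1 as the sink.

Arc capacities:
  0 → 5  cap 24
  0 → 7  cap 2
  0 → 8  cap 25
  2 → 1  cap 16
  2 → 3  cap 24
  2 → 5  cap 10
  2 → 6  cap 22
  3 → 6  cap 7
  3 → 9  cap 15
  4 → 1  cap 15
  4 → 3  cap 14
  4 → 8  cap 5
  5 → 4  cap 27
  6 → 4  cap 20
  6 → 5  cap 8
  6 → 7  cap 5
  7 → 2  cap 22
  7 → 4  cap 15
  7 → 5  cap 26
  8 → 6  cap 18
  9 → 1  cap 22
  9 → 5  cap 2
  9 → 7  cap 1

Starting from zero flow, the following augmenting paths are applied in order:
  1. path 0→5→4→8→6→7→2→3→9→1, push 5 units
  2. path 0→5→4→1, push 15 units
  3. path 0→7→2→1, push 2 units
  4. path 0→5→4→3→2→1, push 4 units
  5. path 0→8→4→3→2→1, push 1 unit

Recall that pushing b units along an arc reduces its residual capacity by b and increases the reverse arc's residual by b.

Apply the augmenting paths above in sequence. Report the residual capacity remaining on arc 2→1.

after path 1 (0→5→4→8→6→7→2→3→9→1, push 5): res(2,1)=16
after path 2 (0→5→4→1, push 15): res(2,1)=16
after path 3 (0→7→2→1, push 2): res(2,1)=14
after path 4 (0→5→4→3→2→1, push 4): res(2,1)=10
after path 5 (0→8→4→3→2→1, push 1): res(2,1)=9

Residual capacity of (2,1): 9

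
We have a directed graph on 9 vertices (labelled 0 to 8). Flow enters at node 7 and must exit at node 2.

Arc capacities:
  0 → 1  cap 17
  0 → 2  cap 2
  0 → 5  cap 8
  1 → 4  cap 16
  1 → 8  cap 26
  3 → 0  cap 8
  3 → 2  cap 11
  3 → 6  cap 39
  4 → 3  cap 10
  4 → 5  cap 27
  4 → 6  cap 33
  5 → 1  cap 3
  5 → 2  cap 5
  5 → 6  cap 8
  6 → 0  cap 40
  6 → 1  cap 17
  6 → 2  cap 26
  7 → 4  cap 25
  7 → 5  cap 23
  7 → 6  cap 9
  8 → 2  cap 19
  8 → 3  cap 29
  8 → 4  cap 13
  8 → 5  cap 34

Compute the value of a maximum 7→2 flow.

Maximum flow value: 50

augment #1: 7→5→2 bottleneck 5, total now 5
augment #2: 7→6→2 bottleneck 9, total now 14
augment #3: 7→4→3→2 bottleneck 10, total now 24
augment #4: 7→4→6→2 bottleneck 15, total now 39
augment #5: 7→5→6→2 bottleneck 2, total now 41
augment #6: 7→5→1→8→2 bottleneck 3, total now 44
augment #7: 7→5→6→0→2 bottleneck 2, total now 46
augment #8: 7→5→6→1→8→2 bottleneck 4, total now 50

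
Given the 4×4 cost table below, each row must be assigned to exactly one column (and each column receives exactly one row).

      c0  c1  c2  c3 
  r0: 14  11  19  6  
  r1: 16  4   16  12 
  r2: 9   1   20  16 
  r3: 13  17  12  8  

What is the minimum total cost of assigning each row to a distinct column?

Minimum assignment cost: 31

optimal assignment: row0→col3 (cost 6), row1→col1 (cost 4), row2→col0 (cost 9), row3→col2 (cost 12)
total = 6 + 4 + 9 + 12 = 31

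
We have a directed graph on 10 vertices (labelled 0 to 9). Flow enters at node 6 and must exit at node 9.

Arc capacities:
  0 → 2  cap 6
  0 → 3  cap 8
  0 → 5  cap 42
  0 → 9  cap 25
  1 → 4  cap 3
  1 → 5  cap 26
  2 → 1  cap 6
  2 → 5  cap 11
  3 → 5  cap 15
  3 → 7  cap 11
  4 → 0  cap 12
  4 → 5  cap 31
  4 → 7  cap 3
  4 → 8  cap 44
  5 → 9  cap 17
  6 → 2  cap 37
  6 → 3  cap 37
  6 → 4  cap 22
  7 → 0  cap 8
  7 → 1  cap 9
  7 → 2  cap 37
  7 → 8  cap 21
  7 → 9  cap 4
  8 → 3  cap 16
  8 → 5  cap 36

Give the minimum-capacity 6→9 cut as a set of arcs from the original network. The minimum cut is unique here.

augment #1: 6→2→5→9 push 11
augment #2: 6→3→5→9 push 6
augment #3: 6→3→7→9 push 4
augment #4: 6→4→0→9 push 12
augment #5: 6→3→7→0→9 push 7
augment #6: 6→4→7→0→9 push 1
max flow = 41; residual-reachable set from 6 gives S-side
cut edges (S→T): {(4,0), (5,9), (7,0), (7,9)} total cap 41

Min-cut arcs: {(4,0), (5,9), (7,0), (7,9)} (total capacity 41)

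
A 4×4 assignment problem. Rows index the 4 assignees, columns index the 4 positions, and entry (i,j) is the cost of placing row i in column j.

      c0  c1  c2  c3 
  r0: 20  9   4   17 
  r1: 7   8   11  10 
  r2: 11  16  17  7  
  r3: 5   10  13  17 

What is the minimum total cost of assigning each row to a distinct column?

Minimum assignment cost: 24

optimal assignment: row0→col2 (cost 4), row1→col1 (cost 8), row2→col3 (cost 7), row3→col0 (cost 5)
total = 4 + 8 + 7 + 5 = 24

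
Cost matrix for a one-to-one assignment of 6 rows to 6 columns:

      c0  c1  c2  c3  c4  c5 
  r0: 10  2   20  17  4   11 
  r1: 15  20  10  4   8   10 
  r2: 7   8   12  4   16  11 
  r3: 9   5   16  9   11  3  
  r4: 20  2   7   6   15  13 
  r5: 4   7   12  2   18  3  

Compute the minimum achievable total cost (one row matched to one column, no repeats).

optimal assignment: row0→col4 (cost 4), row1→col2 (cost 10), row2→col3 (cost 4), row3→col5 (cost 3), row4→col1 (cost 2), row5→col0 (cost 4)
total = 4 + 10 + 4 + 3 + 2 + 4 = 27

Minimum assignment cost: 27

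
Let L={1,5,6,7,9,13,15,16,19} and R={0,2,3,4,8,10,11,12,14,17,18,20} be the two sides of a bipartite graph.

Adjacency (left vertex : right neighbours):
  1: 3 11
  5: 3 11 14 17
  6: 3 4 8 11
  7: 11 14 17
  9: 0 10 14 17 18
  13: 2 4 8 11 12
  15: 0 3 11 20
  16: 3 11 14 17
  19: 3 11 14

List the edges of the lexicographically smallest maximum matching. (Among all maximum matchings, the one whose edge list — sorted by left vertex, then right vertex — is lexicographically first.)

|M| = 8 (so the lex-smallest maximum matching has 8 edges)
process left vertices in ascending order; for each, take the smallest-labelled available neighbour that still permits 8 edges overall, or leave it unmatched if none does
lex-smallest matching: {1-3, 5-11, 6-4, 7-14, 9-0, 13-2, 15-20, 16-17}

Lex-smallest maximum matching: {(1,3), (5,11), (6,4), (7,14), (9,0), (13,2), (15,20), (16,17)}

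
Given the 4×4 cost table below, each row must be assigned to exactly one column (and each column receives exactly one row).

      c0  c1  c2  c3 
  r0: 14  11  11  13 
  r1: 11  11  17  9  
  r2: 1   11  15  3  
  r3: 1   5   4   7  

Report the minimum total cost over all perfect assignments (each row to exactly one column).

Minimum assignment cost: 25

optimal assignment: row0→col1 (cost 11), row1→col3 (cost 9), row2→col0 (cost 1), row3→col2 (cost 4)
total = 11 + 9 + 1 + 4 = 25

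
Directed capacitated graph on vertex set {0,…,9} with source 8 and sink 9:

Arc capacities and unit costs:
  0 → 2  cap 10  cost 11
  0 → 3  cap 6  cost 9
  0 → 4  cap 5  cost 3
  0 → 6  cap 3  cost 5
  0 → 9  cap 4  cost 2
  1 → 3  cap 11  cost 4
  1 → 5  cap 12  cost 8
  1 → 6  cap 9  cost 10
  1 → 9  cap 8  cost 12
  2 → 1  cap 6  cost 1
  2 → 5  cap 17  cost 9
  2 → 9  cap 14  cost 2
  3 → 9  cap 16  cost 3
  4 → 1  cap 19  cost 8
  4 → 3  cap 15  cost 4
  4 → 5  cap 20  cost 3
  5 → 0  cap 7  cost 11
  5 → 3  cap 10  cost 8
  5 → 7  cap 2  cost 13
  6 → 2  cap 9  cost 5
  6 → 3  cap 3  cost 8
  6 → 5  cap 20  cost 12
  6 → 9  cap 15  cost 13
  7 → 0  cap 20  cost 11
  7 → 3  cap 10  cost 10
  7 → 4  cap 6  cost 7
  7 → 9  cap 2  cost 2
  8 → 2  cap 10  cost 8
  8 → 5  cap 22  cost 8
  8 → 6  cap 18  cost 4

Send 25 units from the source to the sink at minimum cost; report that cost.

Minimum cost for 25 units: 325

shortest-cost path #1: 8→2→9 push 10 @ unit cost 10 (adds 100)
shortest-cost path #2: 8→6→2→9 push 4 @ unit cost 11 (adds 44)
shortest-cost path #3: 8→6→3→9 push 3 @ unit cost 15 (adds 45)
shortest-cost path #4: 8→6→9 push 8 @ unit cost 17 (adds 136)
total cost = 325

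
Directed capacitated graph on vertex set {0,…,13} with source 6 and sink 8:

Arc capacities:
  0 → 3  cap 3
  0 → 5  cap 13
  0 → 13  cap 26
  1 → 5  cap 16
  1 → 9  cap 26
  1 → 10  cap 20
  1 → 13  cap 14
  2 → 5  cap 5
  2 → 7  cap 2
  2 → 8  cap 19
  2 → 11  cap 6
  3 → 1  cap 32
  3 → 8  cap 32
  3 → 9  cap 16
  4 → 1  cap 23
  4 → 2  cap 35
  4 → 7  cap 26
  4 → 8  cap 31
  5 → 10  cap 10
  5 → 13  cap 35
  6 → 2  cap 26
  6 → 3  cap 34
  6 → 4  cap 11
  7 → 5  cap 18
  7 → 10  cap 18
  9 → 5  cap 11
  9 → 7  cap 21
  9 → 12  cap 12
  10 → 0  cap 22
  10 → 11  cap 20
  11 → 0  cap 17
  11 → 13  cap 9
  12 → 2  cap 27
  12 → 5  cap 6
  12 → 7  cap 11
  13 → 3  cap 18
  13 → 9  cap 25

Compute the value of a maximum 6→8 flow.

augment #1: 6→2→8 bottleneck 19, total now 19
augment #2: 6→3→8 bottleneck 32, total now 51
augment #3: 6→4→8 bottleneck 11, total now 62

Maximum flow value: 62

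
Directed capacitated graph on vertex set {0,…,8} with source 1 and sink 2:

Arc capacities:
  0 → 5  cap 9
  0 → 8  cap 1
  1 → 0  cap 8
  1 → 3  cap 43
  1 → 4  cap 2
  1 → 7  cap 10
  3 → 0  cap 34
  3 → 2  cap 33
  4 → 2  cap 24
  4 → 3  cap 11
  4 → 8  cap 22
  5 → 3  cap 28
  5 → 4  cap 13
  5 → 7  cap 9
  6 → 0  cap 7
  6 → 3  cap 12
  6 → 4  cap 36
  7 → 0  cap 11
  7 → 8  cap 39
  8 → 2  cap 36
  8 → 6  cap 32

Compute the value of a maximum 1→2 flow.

Maximum flow value: 55

augment #1: 1→3→2 bottleneck 33, total now 33
augment #2: 1→4→2 bottleneck 2, total now 35
augment #3: 1→0→8→2 bottleneck 1, total now 36
augment #4: 1→7→8→2 bottleneck 10, total now 46
augment #5: 1→0→5→4→2 bottleneck 7, total now 53
augment #6: 1→3→0→5→4→2 bottleneck 2, total now 55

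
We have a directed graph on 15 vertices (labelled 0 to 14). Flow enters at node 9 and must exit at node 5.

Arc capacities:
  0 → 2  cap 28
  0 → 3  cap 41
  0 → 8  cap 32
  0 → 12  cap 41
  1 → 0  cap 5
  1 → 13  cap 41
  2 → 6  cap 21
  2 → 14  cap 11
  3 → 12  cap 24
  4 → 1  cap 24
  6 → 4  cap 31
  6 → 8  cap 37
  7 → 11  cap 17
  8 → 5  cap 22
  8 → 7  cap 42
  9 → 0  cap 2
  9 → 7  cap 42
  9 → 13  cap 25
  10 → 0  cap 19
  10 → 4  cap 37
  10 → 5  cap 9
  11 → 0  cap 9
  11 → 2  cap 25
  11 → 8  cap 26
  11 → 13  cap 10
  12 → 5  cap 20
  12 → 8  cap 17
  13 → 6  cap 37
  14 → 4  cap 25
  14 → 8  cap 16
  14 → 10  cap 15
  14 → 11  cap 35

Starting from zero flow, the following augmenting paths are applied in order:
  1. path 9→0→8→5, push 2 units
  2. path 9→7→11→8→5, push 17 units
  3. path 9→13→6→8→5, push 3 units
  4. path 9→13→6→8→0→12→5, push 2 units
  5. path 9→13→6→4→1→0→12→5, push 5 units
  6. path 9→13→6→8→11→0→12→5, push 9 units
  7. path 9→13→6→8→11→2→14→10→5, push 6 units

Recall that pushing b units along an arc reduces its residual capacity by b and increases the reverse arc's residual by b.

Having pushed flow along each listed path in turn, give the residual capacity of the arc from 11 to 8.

after path 1 (9→0→8→5, push 2): res(11,8)=26
after path 2 (9→7→11→8→5, push 17): res(11,8)=9
after path 3 (9→13→6→8→5, push 3): res(11,8)=9
after path 4 (9→13→6→8→0→12→5, push 2): res(11,8)=9
after path 5 (9→13→6→4→1→0→12→5, push 5): res(11,8)=9
after path 6 (9→13→6→8→11→0→12→5, push 9): res(11,8)=18
after path 7 (9→13→6→8→11→2→14→10→5, push 6): res(11,8)=24

Residual capacity of (11,8): 24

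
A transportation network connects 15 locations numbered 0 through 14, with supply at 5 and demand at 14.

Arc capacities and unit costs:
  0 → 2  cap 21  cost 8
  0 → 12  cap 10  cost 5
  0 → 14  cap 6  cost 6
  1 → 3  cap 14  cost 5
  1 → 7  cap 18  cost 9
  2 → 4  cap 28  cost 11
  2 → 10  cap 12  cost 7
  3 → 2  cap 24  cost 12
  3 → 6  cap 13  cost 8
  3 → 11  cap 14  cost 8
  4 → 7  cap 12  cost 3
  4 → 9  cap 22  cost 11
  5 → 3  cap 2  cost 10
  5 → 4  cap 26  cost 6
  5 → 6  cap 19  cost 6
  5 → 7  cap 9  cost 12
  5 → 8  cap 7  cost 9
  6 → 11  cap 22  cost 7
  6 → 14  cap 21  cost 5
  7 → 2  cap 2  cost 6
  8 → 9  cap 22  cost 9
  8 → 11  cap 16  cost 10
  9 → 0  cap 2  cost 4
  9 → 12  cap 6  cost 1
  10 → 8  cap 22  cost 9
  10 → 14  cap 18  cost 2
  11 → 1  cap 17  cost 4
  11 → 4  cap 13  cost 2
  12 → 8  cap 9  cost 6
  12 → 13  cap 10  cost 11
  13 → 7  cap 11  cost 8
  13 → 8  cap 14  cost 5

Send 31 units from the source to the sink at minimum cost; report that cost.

Minimum cost for 31 units: 651

shortest-cost path #1: 5→6→14 push 19 @ unit cost 11 (adds 209)
shortest-cost path #2: 5→3→6→14 push 2 @ unit cost 23 (adds 46)
shortest-cost path #3: 5→4→7→2→10→14 push 2 @ unit cost 24 (adds 48)
shortest-cost path #4: 5→4→9→0→14 push 2 @ unit cost 27 (adds 54)
shortest-cost path #5: 5→8→11→1→3→2→10→14 push 6 @ unit cost 49 (adds 294)
total cost = 651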